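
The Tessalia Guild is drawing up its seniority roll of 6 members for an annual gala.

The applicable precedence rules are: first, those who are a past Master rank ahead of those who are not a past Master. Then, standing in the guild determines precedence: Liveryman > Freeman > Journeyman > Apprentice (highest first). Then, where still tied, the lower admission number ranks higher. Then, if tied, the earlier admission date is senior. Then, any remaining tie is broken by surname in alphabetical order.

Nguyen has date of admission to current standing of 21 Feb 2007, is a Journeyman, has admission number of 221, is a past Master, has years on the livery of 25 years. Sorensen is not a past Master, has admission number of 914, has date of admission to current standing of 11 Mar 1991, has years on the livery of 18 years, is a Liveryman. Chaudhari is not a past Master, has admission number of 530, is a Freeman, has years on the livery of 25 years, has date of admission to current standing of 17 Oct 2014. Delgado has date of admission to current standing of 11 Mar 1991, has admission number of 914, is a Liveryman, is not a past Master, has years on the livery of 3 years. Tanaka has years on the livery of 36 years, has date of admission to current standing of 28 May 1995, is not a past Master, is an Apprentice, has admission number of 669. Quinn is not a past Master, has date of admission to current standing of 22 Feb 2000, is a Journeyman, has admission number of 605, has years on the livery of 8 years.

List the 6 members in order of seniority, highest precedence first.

Nguyen, Delgado, Sorensen, Chaudhari, Quinn, Tanaka

By the first rule: Nguyen (a past Master); then Delgado, Sorensen, Chaudhari, Quinn and Tanaka (each not a past Master).
Among Delgado, Sorensen, Chaudhari, Quinn and Tanaka, by standing in the guild: Delgado and Sorensen (Liveryman) before Chaudhari (Freeman) before Quinn (Journeyman) before Tanaka (Apprentice).
Delgado and Sorensen both have admission number 914, so the next rule applies.
Delgado and Sorensen both have date of admission to current standing 11 Mar 1991, so the next rule applies.
Among Delgado and Sorensen, alphabetically by surname: Delgado before Sorensen.
Full order: Nguyen, Delgado, Sorensen, Chaudhari, Quinn, Tanaka.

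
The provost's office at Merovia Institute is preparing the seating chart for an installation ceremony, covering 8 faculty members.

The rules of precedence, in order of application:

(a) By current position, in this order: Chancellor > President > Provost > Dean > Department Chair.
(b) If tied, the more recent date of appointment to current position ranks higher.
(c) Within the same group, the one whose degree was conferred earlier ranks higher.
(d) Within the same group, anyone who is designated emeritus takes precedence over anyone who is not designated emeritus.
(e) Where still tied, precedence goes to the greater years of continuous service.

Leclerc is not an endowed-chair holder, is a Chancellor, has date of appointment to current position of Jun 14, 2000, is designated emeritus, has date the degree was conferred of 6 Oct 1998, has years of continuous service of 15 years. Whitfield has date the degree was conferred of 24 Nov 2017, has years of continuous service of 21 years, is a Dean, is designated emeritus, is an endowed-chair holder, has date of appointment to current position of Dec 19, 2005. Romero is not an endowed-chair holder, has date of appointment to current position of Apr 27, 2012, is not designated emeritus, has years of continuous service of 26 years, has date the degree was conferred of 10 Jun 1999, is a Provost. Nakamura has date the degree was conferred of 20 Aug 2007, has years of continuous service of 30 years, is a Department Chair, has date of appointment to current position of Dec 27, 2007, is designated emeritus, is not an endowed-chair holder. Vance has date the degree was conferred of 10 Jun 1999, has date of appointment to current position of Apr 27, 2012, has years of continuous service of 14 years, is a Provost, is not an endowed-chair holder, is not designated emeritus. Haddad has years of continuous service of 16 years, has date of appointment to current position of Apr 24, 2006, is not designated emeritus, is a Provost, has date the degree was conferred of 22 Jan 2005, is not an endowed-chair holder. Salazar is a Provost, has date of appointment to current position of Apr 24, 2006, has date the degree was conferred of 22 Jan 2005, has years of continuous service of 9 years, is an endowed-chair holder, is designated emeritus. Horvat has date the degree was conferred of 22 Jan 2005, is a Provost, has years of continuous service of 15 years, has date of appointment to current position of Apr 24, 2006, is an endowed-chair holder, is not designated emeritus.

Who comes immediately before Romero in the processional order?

By current position: Leclerc (Chancellor); then Romero, Vance, Salazar, Haddad and Horvat (Provost); then Whitfield (Dean); then Nakamura (Department Chair).
Among Romero, Vance, Salazar, Haddad and Horvat, by date of appointment to current position (later first): Romero and Vance (Apr 27, 2012) before Salazar, Haddad and Horvat (Apr 24, 2006).
Romero and Vance both have date the degree was conferred 10 Jun 1999, so the next rule applies.
Romero and Vance are each not designated emeritus, so the next rule applies.
Among Romero and Vance, by years of continuous service (higher first): Romero (26 years) before Vance (14 years).
Salazar, Haddad and Horvat all have date the degree was conferred 22 Jan 2005, so the next rule applies.
Among Salazar, Haddad and Horvat, designated emeritus before not designated emeritus: Salazar (designated emeritus) before Haddad and Horvat (not designated emeritus).
Among Haddad and Horvat, by years of continuous service (higher first): Haddad (16 years) before Horvat (15 years).
Order: Leclerc, Romero, Vance, Salazar, Haddad, Horvat, Whitfield, Nakamura.

Leclerc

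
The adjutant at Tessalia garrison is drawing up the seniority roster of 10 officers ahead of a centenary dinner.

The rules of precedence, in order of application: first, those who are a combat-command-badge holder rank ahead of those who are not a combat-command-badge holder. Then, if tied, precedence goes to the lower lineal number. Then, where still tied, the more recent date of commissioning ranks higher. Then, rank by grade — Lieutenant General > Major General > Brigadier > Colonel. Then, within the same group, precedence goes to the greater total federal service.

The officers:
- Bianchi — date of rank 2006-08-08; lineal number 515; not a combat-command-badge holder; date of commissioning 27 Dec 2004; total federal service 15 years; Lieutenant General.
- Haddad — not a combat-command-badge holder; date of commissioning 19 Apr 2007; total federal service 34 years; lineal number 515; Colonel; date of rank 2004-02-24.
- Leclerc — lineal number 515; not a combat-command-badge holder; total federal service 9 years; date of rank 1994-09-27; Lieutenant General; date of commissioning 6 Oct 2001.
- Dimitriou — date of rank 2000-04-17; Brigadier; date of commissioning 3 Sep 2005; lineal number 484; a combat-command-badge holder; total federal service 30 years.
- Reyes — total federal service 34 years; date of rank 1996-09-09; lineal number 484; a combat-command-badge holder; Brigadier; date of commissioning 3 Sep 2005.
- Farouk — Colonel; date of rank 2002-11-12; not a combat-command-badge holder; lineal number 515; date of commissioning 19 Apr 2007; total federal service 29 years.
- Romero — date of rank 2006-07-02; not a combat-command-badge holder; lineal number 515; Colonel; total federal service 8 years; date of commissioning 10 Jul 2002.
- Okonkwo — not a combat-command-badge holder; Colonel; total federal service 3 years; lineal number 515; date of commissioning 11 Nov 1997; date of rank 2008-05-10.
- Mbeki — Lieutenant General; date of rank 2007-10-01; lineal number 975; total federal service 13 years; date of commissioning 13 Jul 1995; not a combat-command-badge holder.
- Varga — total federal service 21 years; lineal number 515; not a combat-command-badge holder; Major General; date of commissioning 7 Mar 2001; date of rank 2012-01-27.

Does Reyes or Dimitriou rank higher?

By the first rule: Reyes and Dimitriou (both a combat-command-badge holder); then Haddad, Farouk, Bianchi, Romero, Leclerc, Varga, Okonkwo and Mbeki (each not a combat-command-badge holder).
Reyes and Dimitriou both have lineal number 484, so the next rule applies.
Reyes and Dimitriou both have date of commissioning 3 Sep 2005, so the next rule applies.
Reyes and Dimitriou are each Brigadier, so the next rule applies.
Among Reyes and Dimitriou, by total federal service (higher first): Reyes (34 years) before Dimitriou (30 years).
Among Haddad, Farouk, Bianchi, Romero, Leclerc, Varga, Okonkwo and Mbeki, by lineal number (lower first): Haddad, Farouk, Bianchi, Romero, Leclerc, Varga and Okonkwo (515) before Mbeki (975).
Among Haddad, Farouk, Bianchi, Romero, Leclerc, Varga and Okonkwo, by date of commissioning (later first): Haddad and Farouk (19 Apr 2007) before Bianchi (27 Dec 2004) before Romero (10 Jul 2002) before Leclerc (6 Oct 2001) before Varga (7 Mar 2001) before Okonkwo (11 Nov 1997).
Haddad and Farouk are each Colonel, so the next rule applies.
Among Haddad and Farouk, by total federal service (higher first): Haddad (34 years) before Farouk (29 years).
So Reyes takes precedence.

Reyes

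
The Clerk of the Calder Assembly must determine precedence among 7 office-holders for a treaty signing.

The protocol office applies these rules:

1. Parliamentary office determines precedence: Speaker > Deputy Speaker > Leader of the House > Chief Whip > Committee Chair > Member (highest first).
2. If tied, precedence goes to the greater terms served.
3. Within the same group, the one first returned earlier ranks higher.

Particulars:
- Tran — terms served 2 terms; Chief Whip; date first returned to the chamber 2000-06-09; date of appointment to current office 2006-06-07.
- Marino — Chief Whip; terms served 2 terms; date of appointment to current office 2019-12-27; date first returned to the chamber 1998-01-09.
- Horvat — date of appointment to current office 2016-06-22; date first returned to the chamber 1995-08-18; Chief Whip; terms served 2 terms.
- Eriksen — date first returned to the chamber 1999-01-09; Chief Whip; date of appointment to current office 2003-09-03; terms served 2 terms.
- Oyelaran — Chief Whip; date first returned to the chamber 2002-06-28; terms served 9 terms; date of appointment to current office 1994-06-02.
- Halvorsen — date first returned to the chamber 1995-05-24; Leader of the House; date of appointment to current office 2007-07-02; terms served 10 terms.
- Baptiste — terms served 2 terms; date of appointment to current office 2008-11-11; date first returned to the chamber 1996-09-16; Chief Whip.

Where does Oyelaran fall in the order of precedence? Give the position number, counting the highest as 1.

2

By parliamentary office: Halvorsen (Leader of the House); then Oyelaran, Horvat, Baptiste, Marino, Eriksen and Tran (Chief Whip).
Among Oyelaran, Horvat, Baptiste, Marino, Eriksen and Tran, by terms served (higher first): Oyelaran (9 terms) before Horvat, Baptiste, Marino, Eriksen and Tran (2 terms).
Among Horvat, Baptiste, Marino, Eriksen and Tran, by date first returned to the chamber (earlier first): Horvat (1995-08-18) before Baptiste (1996-09-16) before Marino (1998-01-09) before Eriksen (1999-01-09) before Tran (2000-06-09).
Order: Halvorsen, Oyelaran, Horvat, Baptiste, Marino, Eriksen, Tran. So position 2.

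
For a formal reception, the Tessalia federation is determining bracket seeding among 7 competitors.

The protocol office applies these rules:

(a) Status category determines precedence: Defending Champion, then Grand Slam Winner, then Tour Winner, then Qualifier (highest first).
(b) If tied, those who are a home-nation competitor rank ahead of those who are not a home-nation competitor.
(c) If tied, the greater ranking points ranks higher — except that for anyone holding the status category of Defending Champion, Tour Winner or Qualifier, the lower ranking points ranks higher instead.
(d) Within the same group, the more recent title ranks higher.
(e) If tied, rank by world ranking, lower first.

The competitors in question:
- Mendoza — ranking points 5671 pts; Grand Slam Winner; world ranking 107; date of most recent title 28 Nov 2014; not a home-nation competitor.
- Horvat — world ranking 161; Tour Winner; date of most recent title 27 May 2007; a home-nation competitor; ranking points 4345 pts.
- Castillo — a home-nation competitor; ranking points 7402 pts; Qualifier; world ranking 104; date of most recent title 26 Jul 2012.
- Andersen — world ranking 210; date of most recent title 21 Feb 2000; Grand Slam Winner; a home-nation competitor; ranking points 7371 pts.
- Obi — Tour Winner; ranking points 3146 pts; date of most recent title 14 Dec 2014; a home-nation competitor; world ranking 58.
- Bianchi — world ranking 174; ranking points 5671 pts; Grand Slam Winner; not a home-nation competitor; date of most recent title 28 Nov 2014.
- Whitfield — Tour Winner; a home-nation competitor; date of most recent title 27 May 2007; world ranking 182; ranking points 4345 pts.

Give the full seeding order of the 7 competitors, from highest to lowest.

By status category: Andersen, Mendoza and Bianchi (Grand Slam Winner); then Obi, Horvat and Whitfield (Tour Winner); then Castillo (Qualifier).
Among Andersen, Mendoza and Bianchi, a home-nation competitor before not a home-nation competitor: Andersen (a home-nation competitor) before Mendoza and Bianchi (not a home-nation competitor).
Mendoza and Bianchi both have ranking points 5671 pts, so the next rule applies.
Mendoza and Bianchi both have date of most recent title 28 Nov 2014, so the next rule applies.
Among Mendoza and Bianchi, by world ranking (lower first): Mendoza (107) before Bianchi (174).
Obi, Horvat and Whitfield are each a home-nation competitor, so the next rule applies.
Among Obi, Horvat and Whitfield, by ranking points (lower first) (reversed rule for this group): Obi (3146 pts) before Horvat and Whitfield (4345 pts).
Horvat and Whitfield both have date of most recent title 27 May 2007, so the next rule applies.
Among Horvat and Whitfield, by world ranking (lower first): Horvat (161) before Whitfield (182).
Full order: Andersen, Mendoza, Bianchi, Obi, Horvat, Whitfield, Castillo.

Andersen, Mendoza, Bianchi, Obi, Horvat, Whitfield, Castillo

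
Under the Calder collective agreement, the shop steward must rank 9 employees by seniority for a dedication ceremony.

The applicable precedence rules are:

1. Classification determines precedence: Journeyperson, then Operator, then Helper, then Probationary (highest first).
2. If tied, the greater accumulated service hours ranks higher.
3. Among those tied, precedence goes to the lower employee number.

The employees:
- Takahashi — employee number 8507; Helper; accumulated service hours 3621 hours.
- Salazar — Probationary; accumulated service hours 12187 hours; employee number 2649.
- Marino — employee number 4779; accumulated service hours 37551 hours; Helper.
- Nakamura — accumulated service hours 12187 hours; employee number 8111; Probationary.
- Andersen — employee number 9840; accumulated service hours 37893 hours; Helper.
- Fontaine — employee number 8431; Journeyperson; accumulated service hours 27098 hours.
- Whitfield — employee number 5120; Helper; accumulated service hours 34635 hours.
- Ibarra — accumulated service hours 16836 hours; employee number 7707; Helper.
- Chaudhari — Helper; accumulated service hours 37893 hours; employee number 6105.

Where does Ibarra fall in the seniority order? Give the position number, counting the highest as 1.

By classification: Fontaine (Journeyperson); then Chaudhari, Andersen, Marino, Whitfield, Ibarra and Takahashi (Helper); then Salazar and Nakamura (Probationary).
Among Chaudhari, Andersen, Marino, Whitfield, Ibarra and Takahashi, by accumulated service hours (higher first): Chaudhari and Andersen (37893 hours) before Marino (37551 hours) before Whitfield (34635 hours) before Ibarra (16836 hours) before Takahashi (3621 hours).
Among Chaudhari and Andersen, by employee number (lower first): Chaudhari (6105) before Andersen (9840).
Salazar and Nakamura both have accumulated service hours 12187 hours, so the next rule applies.
Among Salazar and Nakamura, by employee number (lower first): Salazar (2649) before Nakamura (8111).
Order: Fontaine, Chaudhari, Andersen, Marino, Whitfield, Ibarra, Takahashi, Salazar, Nakamura. So position 6.

6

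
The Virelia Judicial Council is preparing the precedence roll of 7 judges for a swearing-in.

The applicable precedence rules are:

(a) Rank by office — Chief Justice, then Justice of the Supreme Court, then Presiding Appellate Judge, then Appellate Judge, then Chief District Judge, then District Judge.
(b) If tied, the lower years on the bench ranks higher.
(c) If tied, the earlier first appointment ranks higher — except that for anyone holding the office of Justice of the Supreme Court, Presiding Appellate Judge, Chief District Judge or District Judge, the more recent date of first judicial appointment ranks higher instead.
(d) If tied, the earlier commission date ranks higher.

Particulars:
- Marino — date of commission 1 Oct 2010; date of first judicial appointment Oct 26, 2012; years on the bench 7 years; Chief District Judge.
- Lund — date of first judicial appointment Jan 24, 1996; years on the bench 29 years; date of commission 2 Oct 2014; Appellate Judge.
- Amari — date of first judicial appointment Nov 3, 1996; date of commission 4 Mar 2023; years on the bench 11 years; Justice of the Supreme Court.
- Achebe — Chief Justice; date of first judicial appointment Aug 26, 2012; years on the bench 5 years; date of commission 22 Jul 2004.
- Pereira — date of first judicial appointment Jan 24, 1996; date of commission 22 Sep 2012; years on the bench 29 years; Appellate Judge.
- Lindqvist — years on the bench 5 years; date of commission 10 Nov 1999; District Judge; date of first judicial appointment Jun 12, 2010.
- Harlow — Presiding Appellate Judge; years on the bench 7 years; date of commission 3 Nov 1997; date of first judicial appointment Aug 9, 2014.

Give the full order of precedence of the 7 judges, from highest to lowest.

Achebe, Amari, Harlow, Pereira, Lund, Marino, Lindqvist

By office: Achebe (Chief Justice); then Amari (Justice of the Supreme Court); then Harlow (Presiding Appellate Judge); then Pereira and Lund (Appellate Judge); then Marino (Chief District Judge); then Lindqvist (District Judge).
Pereira and Lund both have years on the bench 29 years, so the next rule applies.
Pereira and Lund both have date of first judicial appointment Jan 24, 1996, so the next rule applies.
Among Pereira and Lund, by date of commission (earlier first): Pereira (22 Sep 2012) before Lund (2 Oct 2014).
Full order: Achebe, Amari, Harlow, Pereira, Lund, Marino, Lindqvist.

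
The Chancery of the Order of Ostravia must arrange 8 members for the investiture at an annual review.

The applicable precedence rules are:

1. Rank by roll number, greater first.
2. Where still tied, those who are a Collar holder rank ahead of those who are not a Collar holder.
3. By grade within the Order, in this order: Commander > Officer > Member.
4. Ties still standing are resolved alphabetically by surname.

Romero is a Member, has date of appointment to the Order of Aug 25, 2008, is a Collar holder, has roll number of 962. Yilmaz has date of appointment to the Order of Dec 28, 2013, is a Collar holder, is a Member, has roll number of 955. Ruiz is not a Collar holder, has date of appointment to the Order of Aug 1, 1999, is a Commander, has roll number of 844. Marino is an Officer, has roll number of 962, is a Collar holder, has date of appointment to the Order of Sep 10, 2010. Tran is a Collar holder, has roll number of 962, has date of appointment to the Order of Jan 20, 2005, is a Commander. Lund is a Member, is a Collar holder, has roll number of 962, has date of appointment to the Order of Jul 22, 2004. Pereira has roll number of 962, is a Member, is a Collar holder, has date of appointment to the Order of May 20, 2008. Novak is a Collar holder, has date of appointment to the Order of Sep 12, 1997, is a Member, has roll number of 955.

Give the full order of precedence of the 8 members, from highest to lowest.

Tran, Marino, Lund, Pereira, Romero, Novak, Yilmaz, Ruiz

By roll number (higher first): Tran, Marino, Lund, Pereira and Romero (each 962); then Novak and Yilmaz (both 955); then Ruiz (844).
Tran, Marino, Lund, Pereira and Romero are each a Collar holder, so the next rule applies.
Among Tran, Marino, Lund, Pereira and Romero, by grade within the Order: Tran (Commander) before Marino (Officer) before Lund, Pereira and Romero (Member).
Among Lund, Pereira and Romero, alphabetically by surname: Lund before Pereira before Romero.
Novak and Yilmaz are each a Collar holder, so the next rule applies.
Novak and Yilmaz are each Member, so the next rule applies.
Among Novak and Yilmaz, alphabetically by surname: Novak before Yilmaz.
Full order: Tran, Marino, Lund, Pereira, Romero, Novak, Yilmaz, Ruiz.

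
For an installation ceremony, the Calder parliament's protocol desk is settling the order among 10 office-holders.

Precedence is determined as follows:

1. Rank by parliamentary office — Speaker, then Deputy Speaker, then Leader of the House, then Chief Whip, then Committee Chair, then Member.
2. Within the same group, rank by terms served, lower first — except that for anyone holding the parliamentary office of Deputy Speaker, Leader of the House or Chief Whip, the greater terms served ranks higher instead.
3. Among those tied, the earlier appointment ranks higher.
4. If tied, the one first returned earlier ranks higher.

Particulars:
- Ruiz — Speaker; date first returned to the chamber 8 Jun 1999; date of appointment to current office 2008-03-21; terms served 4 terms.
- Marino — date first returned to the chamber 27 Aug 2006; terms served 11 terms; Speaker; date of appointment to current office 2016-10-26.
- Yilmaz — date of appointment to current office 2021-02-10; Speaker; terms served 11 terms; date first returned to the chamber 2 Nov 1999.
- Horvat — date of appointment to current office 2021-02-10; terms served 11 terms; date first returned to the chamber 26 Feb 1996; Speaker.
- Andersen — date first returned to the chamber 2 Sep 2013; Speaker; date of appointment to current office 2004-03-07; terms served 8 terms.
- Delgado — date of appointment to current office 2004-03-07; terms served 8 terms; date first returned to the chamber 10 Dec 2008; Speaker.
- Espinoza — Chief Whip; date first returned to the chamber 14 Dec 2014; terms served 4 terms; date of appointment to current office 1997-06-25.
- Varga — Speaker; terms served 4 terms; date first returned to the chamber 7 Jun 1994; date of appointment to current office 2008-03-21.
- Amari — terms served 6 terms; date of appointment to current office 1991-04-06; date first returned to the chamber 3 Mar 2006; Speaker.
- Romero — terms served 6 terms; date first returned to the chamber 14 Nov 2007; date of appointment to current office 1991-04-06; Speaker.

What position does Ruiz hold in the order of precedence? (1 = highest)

2

By parliamentary office: Varga, Ruiz, Amari, Romero, Delgado, Andersen, Marino, Horvat and Yilmaz (Speaker); then Espinoza (Chief Whip).
Among Varga, Ruiz, Amari, Romero, Delgado, Andersen, Marino, Horvat and Yilmaz, by terms served (lower first): Varga and Ruiz (4 terms) before Amari and Romero (6 terms) before Delgado and Andersen (8 terms) before Marino, Horvat and Yilmaz (11 terms).
Varga and Ruiz both have date of appointment to current office 2008-03-21, so the next rule applies.
Among Varga and Ruiz, by date first returned to the chamber (earlier first): Varga (7 Jun 1994) before Ruiz (8 Jun 1999).
Amari and Romero both have date of appointment to current office 1991-04-06, so the next rule applies.
Among Amari and Romero, by date first returned to the chamber (earlier first): Amari (3 Mar 2006) before Romero (14 Nov 2007).
Delgado and Andersen both have date of appointment to current office 2004-03-07, so the next rule applies.
Among Delgado and Andersen, by date first returned to the chamber (earlier first): Delgado (10 Dec 2008) before Andersen (2 Sep 2013).
Among Marino, Horvat and Yilmaz, by date of appointment to current office (earlier first): Marino (2016-10-26) before Horvat and Yilmaz (2021-02-10).
Among Horvat and Yilmaz, by date first returned to the chamber (earlier first): Horvat (26 Feb 1996) before Yilmaz (2 Nov 1999).
Order: Varga, Ruiz, Amari, Romero, Delgado, Andersen, Marino, Horvat, Yilmaz, Espinoza. So position 2.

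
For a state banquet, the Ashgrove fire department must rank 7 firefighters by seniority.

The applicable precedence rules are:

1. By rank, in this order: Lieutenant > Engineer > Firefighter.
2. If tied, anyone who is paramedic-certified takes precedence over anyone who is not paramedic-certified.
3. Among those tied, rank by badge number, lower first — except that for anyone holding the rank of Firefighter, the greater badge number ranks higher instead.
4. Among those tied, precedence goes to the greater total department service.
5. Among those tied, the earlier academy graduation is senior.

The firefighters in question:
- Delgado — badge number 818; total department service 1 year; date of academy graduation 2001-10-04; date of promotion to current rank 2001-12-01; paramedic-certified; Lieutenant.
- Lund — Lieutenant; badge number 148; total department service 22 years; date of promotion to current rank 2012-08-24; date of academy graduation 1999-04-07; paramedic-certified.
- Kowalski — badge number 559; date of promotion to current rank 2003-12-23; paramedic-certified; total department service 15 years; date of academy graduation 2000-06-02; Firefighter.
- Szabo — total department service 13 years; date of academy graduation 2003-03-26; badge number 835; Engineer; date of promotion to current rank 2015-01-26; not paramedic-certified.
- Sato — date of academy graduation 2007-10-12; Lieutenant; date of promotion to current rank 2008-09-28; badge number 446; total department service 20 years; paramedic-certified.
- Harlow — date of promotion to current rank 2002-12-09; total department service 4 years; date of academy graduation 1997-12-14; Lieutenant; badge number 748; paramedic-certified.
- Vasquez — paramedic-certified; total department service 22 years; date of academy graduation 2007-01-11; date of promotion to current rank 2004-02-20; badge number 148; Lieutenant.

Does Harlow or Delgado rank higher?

By rank: Lund, Vasquez, Sato, Harlow and Delgado (Lieutenant); then Szabo (Engineer); then Kowalski (Firefighter).
Lund, Vasquez, Sato, Harlow and Delgado are each paramedic-certified, so the next rule applies.
Among Lund, Vasquez, Sato, Harlow and Delgado, by badge number (lower first): Lund and Vasquez (148) before Sato (446) before Harlow (748) before Delgado (818).
Lund and Vasquez both have total department service 22 years, so the next rule applies.
Among Lund and Vasquez, by date of academy graduation (earlier first): Lund (1999-04-07) before Vasquez (2007-01-11).
So Harlow takes precedence.

Harlow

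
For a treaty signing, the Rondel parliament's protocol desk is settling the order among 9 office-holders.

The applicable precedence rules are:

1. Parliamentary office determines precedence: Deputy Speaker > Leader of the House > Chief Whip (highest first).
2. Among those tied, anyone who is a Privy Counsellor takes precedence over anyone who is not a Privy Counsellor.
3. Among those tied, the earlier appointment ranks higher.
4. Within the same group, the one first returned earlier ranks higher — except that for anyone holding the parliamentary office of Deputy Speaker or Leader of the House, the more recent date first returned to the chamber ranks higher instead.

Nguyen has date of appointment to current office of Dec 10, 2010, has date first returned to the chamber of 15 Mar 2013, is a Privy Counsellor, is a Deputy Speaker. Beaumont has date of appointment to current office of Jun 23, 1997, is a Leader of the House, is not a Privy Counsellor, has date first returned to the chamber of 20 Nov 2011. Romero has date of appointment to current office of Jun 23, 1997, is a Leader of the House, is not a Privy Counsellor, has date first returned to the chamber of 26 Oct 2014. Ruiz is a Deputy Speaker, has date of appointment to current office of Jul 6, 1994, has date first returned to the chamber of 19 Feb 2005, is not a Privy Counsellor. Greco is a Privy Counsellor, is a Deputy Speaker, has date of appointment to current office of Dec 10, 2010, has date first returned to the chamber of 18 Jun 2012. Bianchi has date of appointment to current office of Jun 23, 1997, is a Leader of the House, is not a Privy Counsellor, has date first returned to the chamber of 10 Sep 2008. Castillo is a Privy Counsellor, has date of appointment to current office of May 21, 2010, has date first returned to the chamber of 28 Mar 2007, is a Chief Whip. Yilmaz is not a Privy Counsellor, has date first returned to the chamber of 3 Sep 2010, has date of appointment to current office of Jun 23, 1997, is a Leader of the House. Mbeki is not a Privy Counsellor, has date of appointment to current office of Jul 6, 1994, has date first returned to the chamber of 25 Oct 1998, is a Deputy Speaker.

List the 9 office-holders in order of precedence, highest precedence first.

By parliamentary office: Nguyen, Greco, Ruiz and Mbeki (Deputy Speaker); then Romero, Beaumont, Yilmaz and Bianchi (Leader of the House); then Castillo (Chief Whip).
Among Nguyen, Greco, Ruiz and Mbeki, a Privy Counsellor before not a Privy Counsellor: Nguyen and Greco (a Privy Counsellor) before Ruiz and Mbeki (not a Privy Counsellor).
Nguyen and Greco both have date of appointment to current office Dec 10, 2010, so the next rule applies.
Among Nguyen and Greco, by date first returned to the chamber (later first) (reversed rule for this group): Nguyen (15 Mar 2013) before Greco (18 Jun 2012).
Ruiz and Mbeki both have date of appointment to current office Jul 6, 1994, so the next rule applies.
Among Ruiz and Mbeki, by date first returned to the chamber (later first) (reversed rule for this group): Ruiz (19 Feb 2005) before Mbeki (25 Oct 1998).
Romero, Beaumont, Yilmaz and Bianchi are each not a Privy Counsellor, so the next rule applies.
Romero, Beaumont, Yilmaz and Bianchi all have date of appointment to current office Jun 23, 1997, so the next rule applies.
Among Romero, Beaumont, Yilmaz and Bianchi, by date first returned to the chamber (later first) (reversed rule for this group): Romero (26 Oct 2014) before Beaumont (20 Nov 2011) before Yilmaz (3 Sep 2010) before Bianchi (10 Sep 2008).
Full order: Nguyen, Greco, Ruiz, Mbeki, Romero, Beaumont, Yilmaz, Bianchi, Castillo.

Nguyen, Greco, Ruiz, Mbeki, Romero, Beaumont, Yilmaz, Bianchi, Castillo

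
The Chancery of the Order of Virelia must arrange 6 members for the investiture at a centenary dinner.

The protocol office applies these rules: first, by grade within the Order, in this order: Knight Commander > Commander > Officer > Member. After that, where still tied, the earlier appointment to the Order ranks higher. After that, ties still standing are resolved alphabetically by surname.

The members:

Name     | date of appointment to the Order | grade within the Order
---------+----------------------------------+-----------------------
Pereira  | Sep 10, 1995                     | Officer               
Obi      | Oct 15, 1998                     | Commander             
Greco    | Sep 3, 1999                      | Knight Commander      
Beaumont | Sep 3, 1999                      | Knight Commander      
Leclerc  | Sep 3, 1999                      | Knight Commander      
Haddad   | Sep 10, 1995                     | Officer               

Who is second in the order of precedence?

Greco

By grade within the Order: Beaumont, Greco and Leclerc (Knight Commander); then Obi (Commander); then Haddad and Pereira (Officer).
Beaumont, Greco and Leclerc all have date of appointment to the Order Sep 3, 1999, so the next rule applies.
Among Beaumont, Greco and Leclerc, alphabetically by surname: Beaumont before Greco before Leclerc.
Haddad and Pereira both have date of appointment to the Order Sep 10, 1995, so the next rule applies.
Among Haddad and Pereira, alphabetically by surname: Haddad before Pereira.
Order: Beaumont, Greco, Leclerc, Obi, Haddad, Pereira.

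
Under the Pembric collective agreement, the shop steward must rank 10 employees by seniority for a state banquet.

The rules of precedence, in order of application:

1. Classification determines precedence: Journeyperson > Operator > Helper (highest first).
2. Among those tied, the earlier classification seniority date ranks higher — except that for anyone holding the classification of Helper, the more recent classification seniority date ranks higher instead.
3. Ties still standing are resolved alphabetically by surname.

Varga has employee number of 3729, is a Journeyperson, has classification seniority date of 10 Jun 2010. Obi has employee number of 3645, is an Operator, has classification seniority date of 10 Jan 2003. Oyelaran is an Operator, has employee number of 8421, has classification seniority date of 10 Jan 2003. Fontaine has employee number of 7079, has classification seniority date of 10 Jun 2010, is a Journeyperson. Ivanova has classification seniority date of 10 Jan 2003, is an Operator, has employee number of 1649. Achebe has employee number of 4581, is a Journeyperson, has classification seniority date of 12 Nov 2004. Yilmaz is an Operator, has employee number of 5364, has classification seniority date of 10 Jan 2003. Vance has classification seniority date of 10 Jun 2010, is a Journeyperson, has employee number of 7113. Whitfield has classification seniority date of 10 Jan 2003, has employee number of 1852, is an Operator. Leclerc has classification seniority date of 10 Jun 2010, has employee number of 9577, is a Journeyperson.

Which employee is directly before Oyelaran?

Obi

By classification: Achebe, Fontaine, Leclerc, Vance and Varga (Journeyperson); then Ivanova, Obi, Oyelaran, Whitfield and Yilmaz (Operator).
Among Achebe, Fontaine, Leclerc, Vance and Varga, by classification seniority date (earlier first): Achebe (12 Nov 2004) before Fontaine, Leclerc, Vance and Varga (10 Jun 2010).
Among Fontaine, Leclerc, Vance and Varga, alphabetically by surname: Fontaine before Leclerc before Vance before Varga.
Ivanova, Obi, Oyelaran, Whitfield and Yilmaz all have classification seniority date 10 Jan 2003, so the next rule applies.
Among Ivanova, Obi, Oyelaran, Whitfield and Yilmaz, alphabetically by surname: Ivanova before Obi before Oyelaran before Whitfield before Yilmaz.
Order: Achebe, Fontaine, Leclerc, Vance, Varga, Ivanova, Obi, Oyelaran, Whitfield, Yilmaz.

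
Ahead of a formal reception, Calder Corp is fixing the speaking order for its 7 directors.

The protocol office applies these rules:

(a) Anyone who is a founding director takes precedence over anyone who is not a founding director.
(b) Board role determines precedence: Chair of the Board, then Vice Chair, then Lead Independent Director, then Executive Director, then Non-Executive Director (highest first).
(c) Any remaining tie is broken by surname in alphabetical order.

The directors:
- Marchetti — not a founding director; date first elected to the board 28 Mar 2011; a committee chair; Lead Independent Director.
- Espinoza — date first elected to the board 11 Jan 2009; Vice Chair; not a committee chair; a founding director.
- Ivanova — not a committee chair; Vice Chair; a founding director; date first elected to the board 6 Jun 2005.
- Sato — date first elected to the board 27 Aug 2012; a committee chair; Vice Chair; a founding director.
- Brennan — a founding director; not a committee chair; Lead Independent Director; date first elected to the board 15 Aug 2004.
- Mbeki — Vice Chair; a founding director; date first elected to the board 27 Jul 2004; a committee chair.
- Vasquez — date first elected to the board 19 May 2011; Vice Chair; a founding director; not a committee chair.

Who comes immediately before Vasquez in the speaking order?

By the first rule: Espinoza, Ivanova, Mbeki, Sato, Vasquez and Brennan (each a founding director); then Marchetti (not a founding director).
Among Espinoza, Ivanova, Mbeki, Sato, Vasquez and Brennan, by board role: Espinoza, Ivanova, Mbeki, Sato and Vasquez (Vice Chair) before Brennan (Lead Independent Director).
Among Espinoza, Ivanova, Mbeki, Sato and Vasquez, alphabetically by surname: Espinoza before Ivanova before Mbeki before Sato before Vasquez.
Order: Espinoza, Ivanova, Mbeki, Sato, Vasquez, Brennan, Marchetti.

Sato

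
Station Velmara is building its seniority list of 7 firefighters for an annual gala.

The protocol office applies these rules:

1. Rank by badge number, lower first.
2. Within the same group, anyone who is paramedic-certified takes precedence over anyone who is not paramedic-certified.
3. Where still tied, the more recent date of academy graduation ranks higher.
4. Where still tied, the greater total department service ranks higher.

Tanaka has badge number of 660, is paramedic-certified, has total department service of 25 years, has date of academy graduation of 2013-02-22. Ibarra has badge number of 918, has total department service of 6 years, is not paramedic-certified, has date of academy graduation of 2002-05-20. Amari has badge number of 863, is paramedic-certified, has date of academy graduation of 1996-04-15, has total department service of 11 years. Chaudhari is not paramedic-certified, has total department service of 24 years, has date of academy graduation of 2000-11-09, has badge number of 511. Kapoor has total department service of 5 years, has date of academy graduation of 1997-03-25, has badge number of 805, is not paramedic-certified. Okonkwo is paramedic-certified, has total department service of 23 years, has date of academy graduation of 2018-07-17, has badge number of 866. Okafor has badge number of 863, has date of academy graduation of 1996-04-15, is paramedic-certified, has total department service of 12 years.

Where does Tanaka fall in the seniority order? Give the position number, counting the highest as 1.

2

By badge number (lower first): Chaudhari (511); then Tanaka (660); then Kapoor (805); then Okafor and Amari (both 863); then Okonkwo (866); then Ibarra (918).
Okafor and Amari are each paramedic-certified, so the next rule applies.
Okafor and Amari both have date of academy graduation 1996-04-15, so the next rule applies.
Among Okafor and Amari, by total department service (higher first): Okafor (12 years) before Amari (11 years).
Order: Chaudhari, Tanaka, Kapoor, Okafor, Amari, Okonkwo, Ibarra. So position 2.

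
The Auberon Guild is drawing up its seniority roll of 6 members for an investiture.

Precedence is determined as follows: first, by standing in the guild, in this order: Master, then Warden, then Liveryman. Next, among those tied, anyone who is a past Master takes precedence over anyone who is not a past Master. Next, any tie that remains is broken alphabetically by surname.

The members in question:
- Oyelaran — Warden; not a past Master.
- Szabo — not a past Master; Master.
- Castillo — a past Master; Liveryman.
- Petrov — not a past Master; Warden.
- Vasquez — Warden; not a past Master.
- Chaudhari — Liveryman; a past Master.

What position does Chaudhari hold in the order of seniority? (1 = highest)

6

By standing in the guild: Szabo (Master); then Oyelaran, Petrov and Vasquez (Warden); then Castillo and Chaudhari (Liveryman).
Oyelaran, Petrov and Vasquez are each not a past Master, so the next rule applies.
Among Oyelaran, Petrov and Vasquez, alphabetically by surname: Oyelaran before Petrov before Vasquez.
Castillo and Chaudhari are each a past Master, so the next rule applies.
Among Castillo and Chaudhari, alphabetically by surname: Castillo before Chaudhari.
Order: Szabo, Oyelaran, Petrov, Vasquez, Castillo, Chaudhari. So position 6.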